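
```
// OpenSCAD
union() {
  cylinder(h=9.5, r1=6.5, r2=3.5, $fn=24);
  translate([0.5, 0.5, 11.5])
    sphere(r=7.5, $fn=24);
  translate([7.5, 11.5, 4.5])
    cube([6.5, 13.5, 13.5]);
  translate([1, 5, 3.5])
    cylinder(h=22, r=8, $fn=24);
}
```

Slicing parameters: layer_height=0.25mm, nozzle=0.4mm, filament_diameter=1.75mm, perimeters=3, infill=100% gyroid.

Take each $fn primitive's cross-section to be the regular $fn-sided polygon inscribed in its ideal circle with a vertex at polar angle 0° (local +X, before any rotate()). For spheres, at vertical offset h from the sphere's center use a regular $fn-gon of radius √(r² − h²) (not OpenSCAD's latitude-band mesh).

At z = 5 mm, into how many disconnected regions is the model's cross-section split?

2

At z = 5 mm: the cone (r1=6.5→r2=3.5) has section circumradius 4.921 here — a regular 24-gon; the sphere at (0.5, 0.5): section is a regular 24-gon, circumradius = √(r²−h²) = √(7.5²−6.5²) = 3.742; the cube at (7.5, 11.5) (footprint 6.5×13.5) is included at this height; the cylinder at (1, 5): section is a regular 24-gon, circumradius r=8; Merging all regions: the regions partially overlap (shared area 103.67 mm²), so overlapping operands fuse into one piece — 2 connected regions. The result has 2 disconnected regions.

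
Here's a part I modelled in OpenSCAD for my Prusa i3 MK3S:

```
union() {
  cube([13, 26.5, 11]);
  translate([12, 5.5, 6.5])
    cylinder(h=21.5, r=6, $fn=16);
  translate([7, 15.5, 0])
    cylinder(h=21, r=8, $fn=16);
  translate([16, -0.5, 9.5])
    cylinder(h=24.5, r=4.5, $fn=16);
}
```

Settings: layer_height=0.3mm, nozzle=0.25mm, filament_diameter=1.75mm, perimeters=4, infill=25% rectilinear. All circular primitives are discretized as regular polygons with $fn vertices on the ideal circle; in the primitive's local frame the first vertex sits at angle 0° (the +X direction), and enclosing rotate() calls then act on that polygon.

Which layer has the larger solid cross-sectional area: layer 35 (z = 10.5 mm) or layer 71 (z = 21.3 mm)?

Layer 35 (z = 10.5): the cube (footprint 13×26.5) is included at this height (area 344.50 mm²); the r=6 cylinder at (12, 5.5) contributes a regular 16-gon of circumradius 6 (area = (16/2)·6.000²·sin(360°/16) = 110.21 mm²); the r=8 cylinder at (7, 15.5) gives a regular 16-gon of circumradius 8 (constant along its height) (area = (16/2)·8.000²·sin(360°/16) = 195.93 mm²); the r=4.5 cylinder at (16, -0.5) contributes a regular 16-gon of circumradius 4.5 (area = (16/2)·4.500²·sin(360°/16) = 61.99 mm²); Merging all regions: the regions partially overlap — summed areas 712.64 mm² minus the doubly-counted overlap 260.29 mm² gives 452.35 mm² — area = 452.35 mm². So its area = 452.35 mm². Layer 71 (z = 21.3): the cube is not intersected at this z (z outside [0, 11]); the r=6 cylinder at (12, 5.5) contributes a regular 16-gon of circumradius 6 (area = (16/2)·6.000²·sin(360°/16) = 110.21 mm²); the cylinder at (7, 15.5) is not intersected at this z (z outside [0, 21]); the r=4.5 cylinder at (16, -0.5) gives a regular 16-gon of circumradius 4.5 (constant along its height) (area = (16/2)·4.500²·sin(360°/16) = 61.99 mm²); Taking the union: the regions partially overlap — summed areas 172.21 mm² minus the doubly-counted overlap 15.97 mm² gives 156.23 mm² — area = 156.23 mm². So its area = 156.23 mm². Layer 35 is larger (452.35 vs 156.23 mm²).

layer 35 (z = 10.5 mm)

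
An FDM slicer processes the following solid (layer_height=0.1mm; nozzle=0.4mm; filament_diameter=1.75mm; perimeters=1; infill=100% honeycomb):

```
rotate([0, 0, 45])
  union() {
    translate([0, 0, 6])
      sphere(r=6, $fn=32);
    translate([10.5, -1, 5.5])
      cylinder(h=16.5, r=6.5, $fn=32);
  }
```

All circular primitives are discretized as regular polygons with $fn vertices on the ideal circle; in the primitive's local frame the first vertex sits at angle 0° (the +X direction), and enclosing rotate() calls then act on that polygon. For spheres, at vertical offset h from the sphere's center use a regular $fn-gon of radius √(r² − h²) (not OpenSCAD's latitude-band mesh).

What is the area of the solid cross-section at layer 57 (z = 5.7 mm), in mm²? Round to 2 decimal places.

At z = 5.7 mm: the r=6 sphere slices to a regular 32-gon of circumradius 5.992 (√(r²−h²) with h=0.3 from center) (area = (32/2)·5.992²·sin(360°/32) = 112.09 mm²); the r=6.5 cylinder at (10.5, -1) contributes a regular 32-gon of circumradius 6.5 (area = (32/2)·6.500²·sin(360°/32) = 131.88 mm²); Taking the union: the regions partially overlap — summed areas 243.97 mm² minus the doubly-counted overlap 8.54 mm² gives 235.43 mm² — area = 235.43 mm²; (rotated 45° about Z; rotation is an isometry so areas/perimeters/island counts are preserved). Overall, the cross-section is a single solid region. Net area = 235.43 mm².

235.43 mm²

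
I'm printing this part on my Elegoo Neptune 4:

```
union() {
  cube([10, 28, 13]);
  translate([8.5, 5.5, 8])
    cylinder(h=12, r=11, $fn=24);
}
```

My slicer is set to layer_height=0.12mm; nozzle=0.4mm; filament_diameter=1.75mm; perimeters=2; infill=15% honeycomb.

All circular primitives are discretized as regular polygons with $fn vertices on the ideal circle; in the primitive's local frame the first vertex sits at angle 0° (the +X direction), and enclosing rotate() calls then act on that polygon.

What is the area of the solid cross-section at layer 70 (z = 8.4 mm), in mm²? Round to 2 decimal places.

501.95 mm²

At z = 8.4 mm: the cube (footprint 10×28) is included at this height (area 280.00 mm²); the r=11 cylinder at (8.5, 5.5) gives a regular 24-gon of circumradius 11 (constant along its height) (area = (24/2)·11.000²·sin(360°/24) = 375.81 mm²); Taking the union: the regions partially overlap — summed areas 655.81 mm² minus the doubly-counted overlap 153.85 mm² gives 501.95 mm² — area = 501.95 mm². Overall, the cross-section is a single solid region. Net area = 501.95 mm².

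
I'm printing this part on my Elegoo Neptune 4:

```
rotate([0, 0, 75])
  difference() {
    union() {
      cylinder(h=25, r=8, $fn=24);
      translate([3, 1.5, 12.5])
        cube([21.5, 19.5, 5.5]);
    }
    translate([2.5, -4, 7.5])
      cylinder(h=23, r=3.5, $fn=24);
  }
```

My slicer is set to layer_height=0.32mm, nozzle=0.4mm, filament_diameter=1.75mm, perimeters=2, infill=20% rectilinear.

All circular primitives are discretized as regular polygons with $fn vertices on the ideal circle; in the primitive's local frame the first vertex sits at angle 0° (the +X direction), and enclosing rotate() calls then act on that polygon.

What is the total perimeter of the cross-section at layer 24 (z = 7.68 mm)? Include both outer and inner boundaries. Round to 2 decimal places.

At z = 7.68 mm: the r=8 cylinder gives a regular 24-gon of circumradius 8 (constant along its height) (perimeter = 2·24·8.000·sin(180°/24) = 50.12 mm); the cube at (3, 1.5) does not reach this height (z outside [12.5, 18]); Merging all regions: only the r=8 cylinder is present, so the union is just that shape — boundary = 50.12 mm; the cylinder at (2.5, -4): section is a regular 24-gon, circumradius r=3.5 (perimeter = 2·24·3.500·sin(180°/24) = 21.93 mm); Taking the first minus the rest: starting from the result so far, the r=3.5 cylinder at (2.5, -4) partially overlaps it — only the 37.49 mm² overlap (of its 38.05 mm²) is removed, clipping the outline — boundary = 65.23 mm; (whole slice rotated 75° about Z — lengths, areas and connectivity unchanged). Overall, the cross-section is a single solid region. Total boundary length (outer) = 65.23 mm.

65.23 mm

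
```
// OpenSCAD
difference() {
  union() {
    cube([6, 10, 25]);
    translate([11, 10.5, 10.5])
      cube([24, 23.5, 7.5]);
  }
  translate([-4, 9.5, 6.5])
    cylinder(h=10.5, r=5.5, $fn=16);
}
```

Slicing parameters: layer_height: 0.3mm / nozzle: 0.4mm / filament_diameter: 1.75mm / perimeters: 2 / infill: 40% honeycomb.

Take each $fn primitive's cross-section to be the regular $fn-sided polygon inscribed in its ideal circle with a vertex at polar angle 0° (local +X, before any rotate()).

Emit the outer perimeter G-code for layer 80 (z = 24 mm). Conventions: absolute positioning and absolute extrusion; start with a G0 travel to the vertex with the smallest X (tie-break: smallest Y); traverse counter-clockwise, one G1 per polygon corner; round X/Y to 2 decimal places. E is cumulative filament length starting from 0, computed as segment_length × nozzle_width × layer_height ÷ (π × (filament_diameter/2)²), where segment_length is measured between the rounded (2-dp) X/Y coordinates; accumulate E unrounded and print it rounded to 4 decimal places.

At z = 24 mm: the 6×10 cube contributes its full rectangle; the cube at (11, 10.5) does not reach this height (z outside [10.5, 18]); Merging all regions: only the 6×10 cube is present, so the union is just that shape — 1 connected region; the cylinder at (-4, 9.5) is not intersected at this z (z outside [6.5, 17]); Subtracting the remaining from the first: none of the subtracted shapes is present at this height, so that combined region is unchanged — 1 connected region. The outline is a single polygon with 4 vertices. Extrusion per mm of travel: 0.4 × 0.3 / (π × 0.875²) = 0.049890. Accumulating E over each segment gives final E = 1.5965.

G0 X0.00 Y0.00 Z24.00
G1 X6.00 Y0.00 E0.2993
G1 X6.00 Y10.00 E0.7982
G1 X0.00 Y10.00 E1.0976
G1 X0.00 Y0.00 E1.5965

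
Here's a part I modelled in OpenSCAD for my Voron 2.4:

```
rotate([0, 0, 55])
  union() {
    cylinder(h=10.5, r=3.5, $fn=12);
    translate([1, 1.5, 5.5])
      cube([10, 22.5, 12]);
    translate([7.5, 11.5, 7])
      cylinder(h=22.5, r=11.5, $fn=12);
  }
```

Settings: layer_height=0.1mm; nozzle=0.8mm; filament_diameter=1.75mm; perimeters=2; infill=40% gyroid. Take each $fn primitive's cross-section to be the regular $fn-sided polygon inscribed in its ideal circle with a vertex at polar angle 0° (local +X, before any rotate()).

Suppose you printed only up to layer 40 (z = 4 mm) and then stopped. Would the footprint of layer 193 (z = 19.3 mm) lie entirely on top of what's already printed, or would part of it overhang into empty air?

part overhangs

Compare the two slices. At z = 4: the cylinder: section is a regular 12-gon, circumradius r=3.5 (area = (12/2)·3.500²·sin(360°/12) = 36.75 mm²); the cube at (1, 1.5) does not reach this height (z outside [5.5, 17.5]); the cylinder at (7.5, 11.5) is not intersected at this z (z outside [7, 29.5]); Taking the union: only the r=3.5 cylinder is present, so the union is just that shape — area = 36.75 mm²; (whole slice rotated 55° about Z — lengths, areas and connectivity unchanged). At z = 19.3: the cylinder is not intersected at this z (z outside [0, 10.5]); the cube at (1, 1.5) does not reach this height (z outside [5.5, 17.5]); the r=11.5 cylinder at (7.5, 11.5) contributes a regular 12-gon of circumradius 11.5 (area = (12/2)·11.500²·sin(360°/12) = 396.75 mm²); Combining (union): only the r=11.5 cylinder at (7.5, 11.5) is present, so the union is just that shape — area = 396.75 mm²; (whole slice rotated 55° about Z — lengths, areas and connectivity unchanged). Checking containment: at z = 19.3 the cross-section extends beyond the z = 4 cross-section by about 393.89 mm².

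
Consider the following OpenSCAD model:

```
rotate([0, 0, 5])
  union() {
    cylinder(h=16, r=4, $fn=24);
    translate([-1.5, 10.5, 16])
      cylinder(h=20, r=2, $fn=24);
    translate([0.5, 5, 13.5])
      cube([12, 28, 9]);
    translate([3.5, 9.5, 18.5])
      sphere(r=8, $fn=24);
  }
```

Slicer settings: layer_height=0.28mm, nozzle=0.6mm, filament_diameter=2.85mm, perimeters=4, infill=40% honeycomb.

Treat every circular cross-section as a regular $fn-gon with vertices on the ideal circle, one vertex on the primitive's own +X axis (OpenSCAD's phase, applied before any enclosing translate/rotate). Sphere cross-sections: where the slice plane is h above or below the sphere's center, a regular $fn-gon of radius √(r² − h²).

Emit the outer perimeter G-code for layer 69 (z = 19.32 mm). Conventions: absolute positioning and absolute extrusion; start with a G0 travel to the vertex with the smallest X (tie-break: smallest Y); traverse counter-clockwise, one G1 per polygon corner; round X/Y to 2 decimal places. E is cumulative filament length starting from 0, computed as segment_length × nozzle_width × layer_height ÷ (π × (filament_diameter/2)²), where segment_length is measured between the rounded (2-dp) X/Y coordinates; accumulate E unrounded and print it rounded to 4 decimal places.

G0 X-5.27 Y9.08 Z19.32
G1 X-4.82 Y7.05 E0.0548
G1 X-3.86 Y5.20 E0.1096
G1 X-2.46 Y3.67 E0.1643
G1 X-0.70 Y2.56 E0.2191
G1 X1.28 Y1.93 E0.2738
G1 X3.35 Y1.84 E0.3283
G1 X5.38 Y2.29 E0.3831
G1 X7.22 Y3.25 E0.4378
G1 X8.75 Y4.65 E0.4924
G1 X9.52 Y5.85 E0.5299
G1 X12.02 Y6.07 E0.5960
G1 X9.58 Y33.96 E1.3333
G1 X-2.38 Y32.92 E1.6494
G1 X-0.97 Y16.78 E2.0761
G1 X-1.91 Y16.29 E2.1040
G1 X-3.44 Y14.88 E2.1588
G1 X-4.55 Y13.13 E2.2134
G1 X-5.18 Y11.15 E2.2681
G1 X-5.27 Y9.08 E2.3227

At z = 19.32 mm: the cylinder is absent (z outside [0, 16]); the r=2 cylinder at (-1.5, 10.5) gives a regular 24-gon of circumradius 2 (constant along its height); the 12×28 cube at (0.5, 5) contributes its full rectangle; the sphere at (3.5, 9.5): section is a regular 24-gon, circumradius = √(r²−h²) = √(8²−0.82²) = 7.958; Combining (union): the regions partially overlap (shared area 131.84 mm²), so overlapping operands fuse into one piece — 1 connected region; (whole slice rotated 5° about Z — lengths, areas and connectivity unchanged). The outline is a single polygon with 19 vertices. Extrusion per mm of travel: 0.6 × 0.28 / (π × 1.425²) = 0.026335. Accumulating E over each segment gives final E = 2.3227.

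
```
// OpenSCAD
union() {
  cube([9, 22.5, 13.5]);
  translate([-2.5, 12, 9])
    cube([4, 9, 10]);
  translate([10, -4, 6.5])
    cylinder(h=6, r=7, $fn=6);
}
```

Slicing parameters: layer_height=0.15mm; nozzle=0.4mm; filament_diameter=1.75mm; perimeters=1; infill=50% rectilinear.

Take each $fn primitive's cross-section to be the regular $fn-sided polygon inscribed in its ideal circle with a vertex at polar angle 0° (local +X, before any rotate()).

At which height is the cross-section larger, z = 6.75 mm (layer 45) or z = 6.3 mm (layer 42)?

layer 45 (z = 6.75 mm)

Layer 45 (z = 6.75): the cube is present — its section is the full 9×22.5 rectangle (area 202.50 mm²); the cube at (-2.5, 12) does not reach this height (z outside [9, 19]); the cylinder at (10, -4): section is a regular 6-gon, circumradius r=7 (area = (6/2)·7.000²·sin(360°/6) = 127.31 mm²); Combining (union): the regions partially overlap — summed areas 329.81 mm² minus the doubly-counted overlap 6.38 mm² gives 323.42 mm² — area = 323.42 mm². So its area = 323.42 mm². Layer 42 (z = 6.3): the 9×22.5 cube contributes its full rectangle (area 202.50 mm²); the cube at (-2.5, 12) does not reach this height (z outside [9, 19]); the cylinder at (10, -4) is not intersected at this z (z outside [6.5, 12.5]); Merging all regions: only the 9×22.5 cube is present, so the union is just that shape — area = 202.50 mm². So its area = 202.50 mm². Layer 45 is larger (323.42 vs 202.50 mm²).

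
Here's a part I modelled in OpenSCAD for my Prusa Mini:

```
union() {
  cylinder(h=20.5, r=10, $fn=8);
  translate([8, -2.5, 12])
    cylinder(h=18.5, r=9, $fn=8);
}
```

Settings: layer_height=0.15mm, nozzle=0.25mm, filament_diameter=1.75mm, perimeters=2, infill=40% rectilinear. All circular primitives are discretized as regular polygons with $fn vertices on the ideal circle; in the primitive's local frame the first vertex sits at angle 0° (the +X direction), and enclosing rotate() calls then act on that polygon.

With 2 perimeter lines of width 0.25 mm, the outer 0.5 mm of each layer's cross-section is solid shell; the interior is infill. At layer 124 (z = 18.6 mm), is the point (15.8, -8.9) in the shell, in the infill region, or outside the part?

outside

At z = 18.6 mm: the r=10 cylinder contributes a regular 8-gon of circumradius 10; the r=9 cylinder at (8, -2.5) gives a regular 8-gon of circumradius 9 (constant along its height); Taking the union: the regions partially overlap (shared area 108.87 mm²), so overlapping operands fuse into one piece — 1 connected region. Overall, the cross-section is a single solid region. The nearest boundary edge runs (17.00, -2.50)→(14.36, -8.86); distance from the point to it = 1.34 mm. The point is not inside any of the regions above, so it lies outside the cross-section (1.34 mm from the nearest boundary).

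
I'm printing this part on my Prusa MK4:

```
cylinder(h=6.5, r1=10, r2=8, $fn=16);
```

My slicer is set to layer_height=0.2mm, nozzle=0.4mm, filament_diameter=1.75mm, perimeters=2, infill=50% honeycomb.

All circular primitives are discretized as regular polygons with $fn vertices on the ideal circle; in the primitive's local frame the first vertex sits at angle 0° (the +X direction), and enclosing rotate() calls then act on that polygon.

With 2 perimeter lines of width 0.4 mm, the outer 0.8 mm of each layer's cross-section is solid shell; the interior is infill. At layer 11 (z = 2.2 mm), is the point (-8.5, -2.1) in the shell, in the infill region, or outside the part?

shell

At z = 2.2 mm: the cone (r1=10→r2=8) has section circumradius 9.323 here — a regular 16-gon. Overall, the cross-section is a single solid region. The nearest boundary edge runs (-9.32, 0.00)→(-8.61, -3.57); distance from the point to it = 0.40 mm. The point is inside the cross-section, 0.40 mm from the nearest boundary — within the 0.8 mm shell band (2 × 0.4).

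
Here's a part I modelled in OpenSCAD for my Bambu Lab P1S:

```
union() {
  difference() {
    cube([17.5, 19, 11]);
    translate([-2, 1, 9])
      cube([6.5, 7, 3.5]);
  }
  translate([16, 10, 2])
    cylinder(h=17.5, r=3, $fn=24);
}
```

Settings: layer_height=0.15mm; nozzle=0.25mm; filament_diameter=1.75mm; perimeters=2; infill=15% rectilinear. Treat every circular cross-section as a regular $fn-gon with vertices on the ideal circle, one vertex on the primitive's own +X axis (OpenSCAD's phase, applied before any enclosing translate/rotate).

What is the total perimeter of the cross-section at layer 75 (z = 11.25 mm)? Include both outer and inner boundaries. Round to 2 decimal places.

18.80 mm

At z = 11.25 mm: the cube does not reach this height (z outside [0, 11]); the cube at (-2, 1) (footprint 6.5×7) is included at this height (perimeter 27.00 mm); Taking the first minus the rest: the first operand is absent here, so nothing remains; the r=3 cylinder at (16, 10) contributes a regular 24-gon of circumradius 3 (perimeter = 2·24·3.000·sin(180°/24) = 18.80 mm); Combining (union): only the r=3 cylinder at (16, 10) is present, so the union is just that shape — boundary = 18.80 mm. Overall, the cross-section is a single solid region. Total boundary length (outer) = 18.80 mm.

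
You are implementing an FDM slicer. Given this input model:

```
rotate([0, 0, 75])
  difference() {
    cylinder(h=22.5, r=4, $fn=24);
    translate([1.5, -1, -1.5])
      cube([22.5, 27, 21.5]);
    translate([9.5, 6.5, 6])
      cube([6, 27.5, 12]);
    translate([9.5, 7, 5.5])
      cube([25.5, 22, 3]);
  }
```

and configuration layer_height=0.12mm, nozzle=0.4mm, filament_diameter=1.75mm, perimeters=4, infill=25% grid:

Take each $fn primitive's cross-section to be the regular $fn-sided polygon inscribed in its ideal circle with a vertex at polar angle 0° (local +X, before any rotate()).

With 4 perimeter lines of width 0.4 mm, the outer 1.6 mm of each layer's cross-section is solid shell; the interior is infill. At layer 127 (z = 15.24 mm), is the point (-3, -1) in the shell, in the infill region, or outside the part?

shell

At z = 15.24 mm: the r=4 cylinder gives a regular 24-gon of circumradius 4 (constant along its height); the 22.5×27 cube at (1.5, -1) contributes its full rectangle; the cube at (9.5, 6.5) (footprint 6×27.5) is included at this height; the cube at (9.5, 7) is absent (z outside [5.5, 8.5]); After the difference (first − rest): starting from the r=4 cylinder, the 22.5×27 cube at (1.5, -1) partially overlaps it — only the 9.04 mm² overlap (of its 607.50 mm²) is removed, clipping the outline; the 6×27.5 cube at (9.5, 6.5) misses the remaining region (no effect) — 1 connected region; (whole slice rotated 75° about Z — lengths, areas and connectivity unchanged). Overall, the cross-section is a single solid region. Undo the 75° rotation: the query point maps to (-1.742, 2.639) in the un-rotated model frame. The nearest boundary edge runs (-2.83, 2.83)→(-2.00, 3.46); distance from the point to it = 0.81 mm. The point is inside the cross-section, 0.81 mm from the nearest boundary — within the 1.6 mm shell band (4 × 0.4).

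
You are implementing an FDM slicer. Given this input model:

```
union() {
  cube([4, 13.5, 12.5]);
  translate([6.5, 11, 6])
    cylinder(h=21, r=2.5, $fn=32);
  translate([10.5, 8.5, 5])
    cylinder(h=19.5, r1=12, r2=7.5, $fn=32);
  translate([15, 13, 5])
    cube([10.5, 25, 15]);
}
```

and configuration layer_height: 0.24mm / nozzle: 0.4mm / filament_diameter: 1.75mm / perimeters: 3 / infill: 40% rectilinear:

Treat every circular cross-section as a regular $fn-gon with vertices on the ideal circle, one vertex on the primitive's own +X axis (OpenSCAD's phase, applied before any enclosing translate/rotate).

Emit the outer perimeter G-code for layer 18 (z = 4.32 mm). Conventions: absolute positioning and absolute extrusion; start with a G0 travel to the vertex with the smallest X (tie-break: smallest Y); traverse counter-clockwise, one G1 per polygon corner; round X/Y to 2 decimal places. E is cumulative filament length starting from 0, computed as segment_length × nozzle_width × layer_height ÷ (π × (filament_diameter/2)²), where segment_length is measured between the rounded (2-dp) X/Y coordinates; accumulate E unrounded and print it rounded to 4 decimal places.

G0 X0.00 Y0.00 Z4.32
G1 X4.00 Y0.00 E0.1596
G1 X4.00 Y13.50 E0.6985
G1 X0.00 Y13.50 E0.8581
G1 X0.00 Y0.00 E1.3969

At z = 4.32 mm: the cube is present — its section is the full 4×13.5 rectangle; the cylinder at (6.5, 11) does not reach this height (z outside [6, 27]); the cone at (10.5, 8.5) does not reach this height (z outside [5, 24.5]); the cube at (15, 13) is not intersected at this z (z outside [5, 20]); Combining (union): only the 4×13.5 cube is present, so the union is just that shape — 1 connected region. The outline is a single polygon with 4 vertices. Extrusion per mm of travel: 0.4 × 0.24 / (π × 0.875²) = 0.039912. Accumulating E over each segment gives final E = 1.3969.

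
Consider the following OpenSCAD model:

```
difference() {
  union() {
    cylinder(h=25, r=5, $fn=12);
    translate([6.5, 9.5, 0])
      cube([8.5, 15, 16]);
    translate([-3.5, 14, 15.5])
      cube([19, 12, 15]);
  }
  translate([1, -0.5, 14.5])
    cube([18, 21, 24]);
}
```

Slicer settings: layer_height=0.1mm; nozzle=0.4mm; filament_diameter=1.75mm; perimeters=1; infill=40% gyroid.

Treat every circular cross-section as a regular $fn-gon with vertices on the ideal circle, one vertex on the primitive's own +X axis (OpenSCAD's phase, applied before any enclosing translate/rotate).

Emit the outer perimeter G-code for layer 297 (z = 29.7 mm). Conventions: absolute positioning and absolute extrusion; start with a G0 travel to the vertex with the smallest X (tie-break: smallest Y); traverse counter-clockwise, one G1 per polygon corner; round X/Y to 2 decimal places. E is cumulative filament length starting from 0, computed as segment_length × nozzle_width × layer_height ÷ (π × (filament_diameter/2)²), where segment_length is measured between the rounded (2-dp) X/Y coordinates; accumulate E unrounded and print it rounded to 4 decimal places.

At z = 29.7 mm: the cylinder is absent (z outside [0, 25]); the cube at (6.5, 9.5) is not intersected at this z (z outside [0, 16]); the cube at (-3.5, 14) is present — its section is the full 19×12 rectangle; Combining (union): only the 19×12 cube at (-3.5, 14) is present, so the union is just that shape — 1 connected region; the 18×21 cube at (1, -0.5) contributes its full rectangle; Subtracting the remaining from the first: starting from that combined region, the 18×21 cube at (1, -0.5) partially overlaps it — only the 94.25 mm² overlap (of its 378.00 mm²) is removed, clipping the outline — 1 connected region. The outline is a single polygon with 6 vertices. Extrusion per mm of travel: 0.4 × 0.1 / (π × 0.875²) = 0.016630. Accumulating E over each segment gives final E = 1.0311.

G0 X-3.50 Y14.00 Z29.70
G1 X1.00 Y14.00 E0.0748
G1 X1.00 Y20.50 E0.1829
G1 X15.50 Y20.50 E0.4241
G1 X15.50 Y26.00 E0.5155
G1 X-3.50 Y26.00 E0.8315
G1 X-3.50 Y14.00 E1.0311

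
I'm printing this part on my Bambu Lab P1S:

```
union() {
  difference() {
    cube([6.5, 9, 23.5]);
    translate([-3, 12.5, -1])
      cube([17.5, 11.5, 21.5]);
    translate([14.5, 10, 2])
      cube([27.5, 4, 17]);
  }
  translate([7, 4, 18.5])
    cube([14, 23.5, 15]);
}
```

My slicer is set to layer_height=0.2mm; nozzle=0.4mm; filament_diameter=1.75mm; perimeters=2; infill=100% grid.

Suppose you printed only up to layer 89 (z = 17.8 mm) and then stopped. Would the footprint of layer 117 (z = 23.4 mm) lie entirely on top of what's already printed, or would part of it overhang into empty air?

part overhangs

Compare the two slices. At z = 17.8: the cube is present — its section is the full 6.5×9 rectangle (area 58.50 mm²); the 17.5×11.5 cube at (-3, 12.5) contributes its full rectangle (area 201.25 mm²); the cube at (14.5, 10) (footprint 27.5×4) is included at this height (area 110.00 mm²); Taking the first minus the rest: starting from the 6.5×9 cube (58.50 mm²), the 17.5×11.5 cube at (-3, 12.5) misses the remaining region (no effect); the 27.5×4 cube at (14.5, 10) misses the remaining region (no effect) — area = 58.50 mm²; the cube at (7, 4) is absent (z outside [18.5, 33.5]); Merging all regions: only that combined region is present, so the union is just that shape — area = 58.50 mm². At z = 23.4: the cube is present — its section is the full 6.5×9 rectangle (area 58.50 mm²); the cube at (-3, 12.5) is not intersected at this z (z outside [-1, 20.5]); the cube at (14.5, 10) is not intersected at this z (z outside [2, 19]); After the difference (first − rest): none of the subtracted shapes is present at this height, so the 6.5×9 cube is unchanged — area = 58.50 mm²; the 14×23.5 cube at (7, 4) contributes its full rectangle (area 329.00 mm²); Combining (union): the 2 present regions are separate (no shared area or edge), so areas and boundary lengths simply add and each stays a separate island — area = 387.50 mm². Checking containment: at z = 23.4 the cross-section extends beyond the z = 17.8 cross-section by about 329.00 mm².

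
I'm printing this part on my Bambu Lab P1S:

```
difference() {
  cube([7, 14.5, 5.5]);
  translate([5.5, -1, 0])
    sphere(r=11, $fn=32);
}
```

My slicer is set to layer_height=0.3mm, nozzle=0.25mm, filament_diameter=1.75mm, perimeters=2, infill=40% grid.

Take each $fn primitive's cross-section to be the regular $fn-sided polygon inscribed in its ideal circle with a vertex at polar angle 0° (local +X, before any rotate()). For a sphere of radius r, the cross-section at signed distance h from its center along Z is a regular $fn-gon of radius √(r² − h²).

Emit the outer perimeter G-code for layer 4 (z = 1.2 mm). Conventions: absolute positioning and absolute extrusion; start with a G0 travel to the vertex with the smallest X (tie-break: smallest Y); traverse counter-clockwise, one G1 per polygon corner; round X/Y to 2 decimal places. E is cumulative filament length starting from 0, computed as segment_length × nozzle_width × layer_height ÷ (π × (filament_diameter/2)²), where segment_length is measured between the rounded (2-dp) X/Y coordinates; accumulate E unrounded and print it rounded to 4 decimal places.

G0 X0.00 Y8.40 Z1.20
G1 X1.32 Y9.10 E0.0466
G1 X3.37 Y9.72 E0.1134
G1 X5.50 Y9.93 E0.1801
G1 X7.00 Y9.79 E0.2271
G1 X7.00 Y14.50 E0.3739
G1 X0.00 Y14.50 E0.5922
G1 X0.00 Y8.40 E0.7824

At z = 1.2 mm: the cube is present — its section is the full 7×14.5 rectangle; the sphere at (5.5, -1): section is a regular 32-gon, circumradius = √(r²−h²) = √(11²−1.2²) = 10.934; Taking the first minus the rest: starting from the 7×14.5 cube, the r=11 sphere at (5.5, -1) partially overlaps it — only the 66.58 mm² overlap (of its 373.20 mm²) is removed, clipping the outline — 1 connected region. The outline is a single polygon with 7 vertices. Extrusion per mm of travel: 0.25 × 0.3 / (π × 0.875²) = 0.031181. Accumulating E over each segment gives final E = 0.7824.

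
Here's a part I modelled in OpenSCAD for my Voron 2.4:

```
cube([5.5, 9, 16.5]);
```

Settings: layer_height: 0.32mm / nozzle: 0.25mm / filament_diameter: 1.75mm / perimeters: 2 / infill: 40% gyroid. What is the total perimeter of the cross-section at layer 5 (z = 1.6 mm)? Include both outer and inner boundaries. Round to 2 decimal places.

At z = 1.6 mm: the cube is present — its section is the full 5.5×9 rectangle (perimeter 29.00 mm). Overall, the cross-section is a single solid region. Total boundary length (outer) = 29.00 mm.

29.00 mm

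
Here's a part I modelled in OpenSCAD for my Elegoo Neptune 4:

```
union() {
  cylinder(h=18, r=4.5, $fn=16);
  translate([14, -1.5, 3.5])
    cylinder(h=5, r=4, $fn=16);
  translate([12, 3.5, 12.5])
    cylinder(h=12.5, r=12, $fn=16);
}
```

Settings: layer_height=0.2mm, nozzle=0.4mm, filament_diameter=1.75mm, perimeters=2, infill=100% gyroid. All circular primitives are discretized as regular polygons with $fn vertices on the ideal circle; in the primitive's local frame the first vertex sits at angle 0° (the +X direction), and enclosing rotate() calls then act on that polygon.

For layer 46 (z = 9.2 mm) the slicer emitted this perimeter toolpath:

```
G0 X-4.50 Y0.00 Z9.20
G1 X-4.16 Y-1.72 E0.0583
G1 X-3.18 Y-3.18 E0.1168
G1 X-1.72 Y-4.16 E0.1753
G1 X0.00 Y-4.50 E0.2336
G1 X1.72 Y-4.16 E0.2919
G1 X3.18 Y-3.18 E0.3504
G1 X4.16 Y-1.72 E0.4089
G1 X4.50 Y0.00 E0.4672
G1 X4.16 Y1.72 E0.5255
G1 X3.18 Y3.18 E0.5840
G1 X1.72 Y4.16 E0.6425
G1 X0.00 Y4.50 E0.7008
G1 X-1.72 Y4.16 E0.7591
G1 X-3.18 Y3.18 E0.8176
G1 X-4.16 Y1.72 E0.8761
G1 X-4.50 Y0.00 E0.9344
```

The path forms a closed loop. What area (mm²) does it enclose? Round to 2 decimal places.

62.00 mm²

Apply the shoelace formula to the sequence of (X, Y) vertices; enclosed area = 62.00 mm².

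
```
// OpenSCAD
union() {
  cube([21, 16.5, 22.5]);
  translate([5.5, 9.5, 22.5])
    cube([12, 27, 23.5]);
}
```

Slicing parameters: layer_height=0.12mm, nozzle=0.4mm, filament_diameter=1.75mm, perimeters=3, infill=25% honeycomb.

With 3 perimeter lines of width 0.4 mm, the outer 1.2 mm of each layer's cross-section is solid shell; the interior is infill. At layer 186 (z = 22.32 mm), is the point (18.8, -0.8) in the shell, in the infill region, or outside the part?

outside

At z = 22.32 mm: the 21×16.5 cube contributes its full rectangle; the cube at (5.5, 9.5) is not intersected at this z (z outside [22.5, 46]); Taking the union: only the 21×16.5 cube is present, so the union is just that shape — 1 connected region. Overall, the cross-section is a single solid region. The nearest boundary edge runs (0.00, 0.00)→(21.00, 0.00); distance from the point to it = 0.80 mm. The point is not inside any of the regions above, so it lies outside the cross-section (0.80 mm from the nearest boundary).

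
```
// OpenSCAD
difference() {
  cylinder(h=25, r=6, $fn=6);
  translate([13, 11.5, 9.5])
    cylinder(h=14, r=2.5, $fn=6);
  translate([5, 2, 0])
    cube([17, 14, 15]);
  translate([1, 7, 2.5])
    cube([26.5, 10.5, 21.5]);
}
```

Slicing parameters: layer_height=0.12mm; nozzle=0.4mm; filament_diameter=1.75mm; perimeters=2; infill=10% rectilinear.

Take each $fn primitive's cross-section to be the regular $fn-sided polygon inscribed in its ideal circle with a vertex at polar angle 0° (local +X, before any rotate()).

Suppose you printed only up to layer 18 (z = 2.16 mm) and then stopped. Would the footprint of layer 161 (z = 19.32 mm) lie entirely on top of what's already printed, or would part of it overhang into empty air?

Compare the two slices. At z = 2.16: the r=6 cylinder gives a regular 6-gon of circumradius 6 (constant along its height) (area = (6/2)·6.000²·sin(360°/6) = 93.53 mm²); the cylinder at (13, 11.5) is not intersected at this z (z outside [9.5, 23.5]); the 17×14 cube at (5, 2) contributes its full rectangle (area 238.00 mm²); the cube at (1, 7) is absent (z outside [2.5, 24]); Subtracting the remaining from the first: starting from the r=6 cylinder (93.53 mm²), the 17×14 cube at (5, 2) misses the remaining region (no effect) — area = 93.53 mm². At z = 19.32: the r=6 cylinder gives a regular 6-gon of circumradius 6 (constant along its height) (area = (6/2)·6.000²·sin(360°/6) = 93.53 mm²); the r=2.5 cylinder at (13, 11.5) contributes a regular 6-gon of circumradius 2.5 (area = (6/2)·2.500²·sin(360°/6) = 16.24 mm²); the cube at (5, 2) is not intersected at this z (z outside [0, 15]); the 26.5×10.5 cube at (1, 7) contributes its full rectangle (area 278.25 mm²); Taking the first minus the rest: starting from the r=6 cylinder (93.53 mm²), the r=2.5 cylinder at (13, 11.5) misses the remaining region (no effect); the 26.5×10.5 cube at (1, 7) misses the remaining region (no effect) — area = 93.53 mm². Checking containment: the cross-section at z = 19.32 is a subset of the cross-section at z = 2.16.

entirely on top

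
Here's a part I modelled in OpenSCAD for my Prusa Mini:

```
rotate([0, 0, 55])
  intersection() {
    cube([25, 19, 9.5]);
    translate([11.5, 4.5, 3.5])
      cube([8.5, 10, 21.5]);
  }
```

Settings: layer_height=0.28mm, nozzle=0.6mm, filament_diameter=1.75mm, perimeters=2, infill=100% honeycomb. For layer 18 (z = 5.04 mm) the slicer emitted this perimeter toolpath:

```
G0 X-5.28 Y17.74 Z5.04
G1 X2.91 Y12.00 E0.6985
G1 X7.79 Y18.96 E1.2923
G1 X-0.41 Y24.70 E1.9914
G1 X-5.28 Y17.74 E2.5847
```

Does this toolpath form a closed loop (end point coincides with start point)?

Start point (G0): (-5.28, 17.74). End point (last G1): the path returns to the start — closed.

yes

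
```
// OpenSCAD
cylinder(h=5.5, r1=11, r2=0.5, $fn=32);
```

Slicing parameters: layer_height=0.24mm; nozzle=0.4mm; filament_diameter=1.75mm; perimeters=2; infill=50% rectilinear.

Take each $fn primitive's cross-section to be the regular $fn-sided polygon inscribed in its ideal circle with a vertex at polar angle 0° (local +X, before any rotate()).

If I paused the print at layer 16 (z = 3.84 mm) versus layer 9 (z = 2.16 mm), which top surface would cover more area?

Layer 16 (z = 3.84): the cone contributes a regular 32-gon of circumradius 3.669 (interpolated between r1=11 and r2=0.5 at t=0.698) (area = (32/2)·3.669²·sin(360°/32) = 42.02 mm²). So its area = 42.02 mm². Layer 9 (z = 2.16): the cone (r1=11→r2=0.5) has section circumradius 6.876 here — a regular 32-gon (area = (32/2)·6.876²·sin(360°/32) = 147.60 mm²). So its area = 147.60 mm². Layer 9 is larger (147.60 vs 42.02 mm²).

layer 9 (z = 2.16 mm)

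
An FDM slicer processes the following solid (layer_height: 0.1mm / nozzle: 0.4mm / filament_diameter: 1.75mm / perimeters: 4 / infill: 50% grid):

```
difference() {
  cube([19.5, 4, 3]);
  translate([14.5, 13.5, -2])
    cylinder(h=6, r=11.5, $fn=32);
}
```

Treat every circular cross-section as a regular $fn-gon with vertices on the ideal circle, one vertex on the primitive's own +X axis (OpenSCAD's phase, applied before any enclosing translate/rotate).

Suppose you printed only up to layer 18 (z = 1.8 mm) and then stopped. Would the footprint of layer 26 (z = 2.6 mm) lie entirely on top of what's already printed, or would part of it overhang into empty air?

Compare the two slices. At z = 1.8: the 19.5×4 cube contributes its full rectangle (area 78.00 mm²); the r=11.5 cylinder at (14.5, 13.5) gives a regular 32-gon of circumradius 11.5 (constant along its height) (area = (32/2)·11.500²·sin(360°/32) = 412.81 mm²); After the difference (first − rest): starting from the 19.5×4 cube (78.00 mm²), the r=11.5 cylinder at (14.5, 13.5) partially overlaps it — only the 16.50 mm² overlap (of its 412.81 mm²) is removed, clipping the outline — area = 61.50 mm². At z = 2.6: the cube is present — its section is the full 19.5×4 rectangle (area 78.00 mm²); the r=11.5 cylinder at (14.5, 13.5) gives a regular 32-gon of circumradius 11.5 (constant along its height) (area = (32/2)·11.500²·sin(360°/32) = 412.81 mm²); After the difference (first − rest): starting from the 19.5×4 cube (78.00 mm²), the r=11.5 cylinder at (14.5, 13.5) partially overlaps it — only the 16.50 mm² overlap (of its 412.81 mm²) is removed, clipping the outline — area = 61.50 mm². Checking containment: the cross-section at z = 2.6 is a subset of the cross-section at z = 1.8.

entirely on top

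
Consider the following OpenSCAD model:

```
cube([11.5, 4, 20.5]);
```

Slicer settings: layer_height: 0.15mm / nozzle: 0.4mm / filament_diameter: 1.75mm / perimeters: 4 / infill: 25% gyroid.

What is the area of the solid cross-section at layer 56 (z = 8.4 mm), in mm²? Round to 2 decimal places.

At z = 8.4 mm: the cube is present — its section is the full 11.5×4 rectangle (area 46.00 mm²). Overall, the cross-section is a single solid region. Net area = 46.00 mm².

46.00 mm²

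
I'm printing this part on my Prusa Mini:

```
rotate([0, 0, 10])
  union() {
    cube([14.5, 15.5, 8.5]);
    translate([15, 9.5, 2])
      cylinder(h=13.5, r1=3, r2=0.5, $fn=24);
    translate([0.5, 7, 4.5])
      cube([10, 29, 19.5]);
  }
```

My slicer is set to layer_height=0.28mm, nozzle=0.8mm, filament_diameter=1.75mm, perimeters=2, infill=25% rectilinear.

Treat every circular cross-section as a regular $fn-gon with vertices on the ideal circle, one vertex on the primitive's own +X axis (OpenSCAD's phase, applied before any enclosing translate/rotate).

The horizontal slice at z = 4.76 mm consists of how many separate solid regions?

1

At z = 4.76 mm: the cube is present — its section is the full 14.5×15.5 rectangle; the cone at (15, 9.5) (r1=3→r2=0.5) has section circumradius 2.489 here — a regular 24-gon; the cube at (0.5, 7) is present — its section is the full 10×29 rectangle; Merging all regions: the regions partially overlap (shared area 92.16 mm²), so overlapping operands fuse into one piece — 1 connected region; (rotated 10° about Z; rotation is an isometry so areas/perimeters/island counts are preserved). The result has 1 disconnected region.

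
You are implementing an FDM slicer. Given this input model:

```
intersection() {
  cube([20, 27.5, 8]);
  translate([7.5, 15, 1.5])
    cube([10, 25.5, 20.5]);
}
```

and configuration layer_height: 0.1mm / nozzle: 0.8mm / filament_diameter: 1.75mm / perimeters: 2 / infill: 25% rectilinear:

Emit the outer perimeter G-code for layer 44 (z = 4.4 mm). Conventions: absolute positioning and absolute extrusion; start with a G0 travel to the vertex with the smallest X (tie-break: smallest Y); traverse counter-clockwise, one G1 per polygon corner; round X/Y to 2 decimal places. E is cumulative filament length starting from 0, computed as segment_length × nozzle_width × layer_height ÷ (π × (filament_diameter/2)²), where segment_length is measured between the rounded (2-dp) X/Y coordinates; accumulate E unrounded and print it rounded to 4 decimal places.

G0 X7.50 Y15.00 Z4.40
G1 X17.50 Y15.00 E0.3326
G1 X17.50 Y27.50 E0.7484
G1 X7.50 Y27.50 E1.0810
G1 X7.50 Y15.00 E1.4967

At z = 4.4 mm: the cube (footprint 20×27.5) is included at this height; the cube at (7.5, 15) (footprint 10×25.5) is included at this height; After intersecting: the 10×25.5 cube at (7.5, 15) partially overlaps the 20×27.5 cube; clipping to the common part keeps 125.00 mm² — 1 connected region. The outline is a single polygon with 4 vertices. Extrusion per mm of travel: 0.8 × 0.1 / (π × 0.875²) = 0.033260. Accumulating E over each segment gives final E = 1.4967.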